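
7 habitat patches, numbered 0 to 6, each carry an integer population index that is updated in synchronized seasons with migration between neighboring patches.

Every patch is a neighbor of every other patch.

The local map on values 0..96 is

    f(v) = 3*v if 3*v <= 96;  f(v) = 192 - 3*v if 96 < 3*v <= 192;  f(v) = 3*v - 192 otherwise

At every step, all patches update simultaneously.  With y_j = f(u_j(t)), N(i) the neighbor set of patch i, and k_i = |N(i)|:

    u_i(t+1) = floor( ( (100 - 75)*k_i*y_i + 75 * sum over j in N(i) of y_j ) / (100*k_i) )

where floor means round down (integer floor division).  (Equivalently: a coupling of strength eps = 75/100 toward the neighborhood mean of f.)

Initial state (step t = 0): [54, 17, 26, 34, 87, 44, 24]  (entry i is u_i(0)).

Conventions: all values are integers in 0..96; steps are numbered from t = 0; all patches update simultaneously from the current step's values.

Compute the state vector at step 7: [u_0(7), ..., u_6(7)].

Simulating step by step:
t=0: [54, 17, 26, 34, 87, 44, 24]
t=1: [60, 62, 66, 67, 64, 63, 65]
t=2: [6, 5, 5, 6, 4, 5, 5]
t=3: [15, 15, 15, 15, 15, 15, 15]
t=4: [45, 45, 45, 45, 45, 45, 45]
t=5: [57, 57, 57, 57, 57, 57, 57]
t=6: [21, 21, 21, 21, 21, 21, 21]
t=7: [63, 63, 63, 63, 63, 63, 63]

Answer: [63, 63, 63, 63, 63, 63, 63]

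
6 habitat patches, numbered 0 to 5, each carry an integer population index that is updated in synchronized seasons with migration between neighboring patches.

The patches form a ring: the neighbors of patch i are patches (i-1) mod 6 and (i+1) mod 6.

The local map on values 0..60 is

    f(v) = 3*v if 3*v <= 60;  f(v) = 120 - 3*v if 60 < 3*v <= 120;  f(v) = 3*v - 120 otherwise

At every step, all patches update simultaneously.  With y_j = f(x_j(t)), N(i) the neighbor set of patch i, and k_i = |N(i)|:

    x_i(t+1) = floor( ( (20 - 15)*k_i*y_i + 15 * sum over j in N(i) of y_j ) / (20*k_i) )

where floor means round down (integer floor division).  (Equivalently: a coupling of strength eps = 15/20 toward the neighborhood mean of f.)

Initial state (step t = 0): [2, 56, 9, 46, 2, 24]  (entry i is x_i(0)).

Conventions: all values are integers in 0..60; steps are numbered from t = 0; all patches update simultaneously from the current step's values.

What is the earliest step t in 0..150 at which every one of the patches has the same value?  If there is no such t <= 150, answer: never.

Answer: never
Key observation: The state at step 31 reappears at step 38 — the system is in a cycle of period 7 from step 31 on.  No step 0..38 is synchronized, and the cycle repeats forever, so no step up to 150 (or ever) has all patches equal.

Derivation:
t=0: [2, 56, 9, 46, 2, 24]  (not all equal)
t=1: [37, 24, 31, 16, 26, 16]  (not all equal)
t=2: [38, 25, 42, 37, 46, 31]  (not all equal)
t=3: [28, 15, 21, 11, 18, 15]  (not all equal)
t=4: [42, 46, 43, 49, 42, 45]  (not all equal)
t=5: [13, 10, 19, 12, 17, 8]  (not all equal)
t=6: [30, 43, 39, 49, 35, 39]  (not all equal)
t=7: [12, 14, 14, 13, 15, 17]  (not all equal)
t=8: [43, 39, 40, 42, 45, 43]  (not all equal)
t=9: [6, 4, 3, 7, 9, 11]  (not all equal)
t=10: [21, 13, 14, 18, 27, 25]  (not all equal)
t=11: [45, 46, 45, 43, 46, 47]  (not all equal)
t=12: [18, 15, 13, 14, 15, 17]  (not all equal)
t=13: [49, 46, 42, 42, 46, 49]  (not all equal)
t=14: [23, 16, 10, 10, 16, 23]  (not all equal)
t=15: [49, 42, 36, 36, 42, 49]  (not all equal)
t=16: [19, 16, 9, 9, 16, 19]  (not all equal)
t=17: [53, 43, 34, 34, 43, 53]  (not all equal)
t=18: [27, 23, 14, 14, 23, 27]  (not all equal)
t=19: [43, 43, 45, 45, 43, 43]  (not all equal)
t=20: [9, 11, 12, 12, 11, 9]  (not all equal)
t=21: [29, 31, 34, 34, 31, 29]  (not all equal)
t=22: [30, 25, 21, 21, 25, 30]  (not all equal)
t=23: [35, 43, 52, 52, 43, 35]  (not all equal)
t=24: [12, 21, 25, 25, 21, 12]  (not all equal)
t=25: [43, 44, 49, 49, 44, 43]  (not all equal)
t=26: [10, 16, 21, 21, 16, 10]  (not all equal)
t=27: [36, 44, 53, 53, 44, 36]  (not all equal)
t=28: [12, 22, 28, 28, 22, 12]  (not all equal)
t=29: [42, 40, 42, 42, 40, 42]  (not all equal)
t=30: [3, 4, 3, 3, 4, 3]  (not all equal)
t=31: [10, 9, 10, 10, 9, 10]  (not all equal)
t=32: [28, 29, 28, 28, 29, 28]  (not all equal)
t=33: [34, 35, 34, 34, 35, 34]  (not all equal)
t=34: [16, 17, 16, 16, 17, 16]  (not all equal)
t=35: [49, 48, 49, 49, 48, 49]  (not all equal)
t=36: [25, 26, 25, 25, 26, 25]  (not all equal)
t=37: [43, 44, 43, 43, 44, 43]  (not all equal)
t=38: [10, 9, 10, 10, 9, 10]  (not all equal)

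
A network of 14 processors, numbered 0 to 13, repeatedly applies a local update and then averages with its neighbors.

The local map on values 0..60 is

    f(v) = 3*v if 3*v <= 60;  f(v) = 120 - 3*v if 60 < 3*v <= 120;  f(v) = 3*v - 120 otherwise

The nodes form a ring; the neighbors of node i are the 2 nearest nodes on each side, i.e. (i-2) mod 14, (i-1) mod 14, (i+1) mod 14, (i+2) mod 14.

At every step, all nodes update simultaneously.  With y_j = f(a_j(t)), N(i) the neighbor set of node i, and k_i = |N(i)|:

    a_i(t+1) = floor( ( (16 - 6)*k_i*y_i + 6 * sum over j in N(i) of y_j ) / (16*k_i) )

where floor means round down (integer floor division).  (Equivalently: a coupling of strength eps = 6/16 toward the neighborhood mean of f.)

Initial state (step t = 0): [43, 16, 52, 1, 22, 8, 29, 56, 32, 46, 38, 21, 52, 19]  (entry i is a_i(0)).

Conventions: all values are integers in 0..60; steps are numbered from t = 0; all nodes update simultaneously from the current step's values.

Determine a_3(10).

Answer: a_3(10) = 41

Derivation:
t=0: [43, 16, 52, 1, 22, 8, 29, 56, 32, 46, 38, 21, 52, 19]
t=1: [22, 39, 33, 17, 42, 27, 34, 39, 24, 23, 16, 46, 34, 49]
t=2: [40, 16, 23, 38, 15, 31, 20, 16, 41, 42, 42, 24, 25, 25]
t=3: [17, 39, 41, 19, 41, 31, 49, 39, 13, 13, 13, 39, 37, 41]
t=4: [33, 12, 12, 39, 12, 25, 23, 14, 34, 32, 32, 10, 14, 8]
t=5: [26, 30, 31, 16, 35, 40, 45, 39, 24, 25, 25, 29, 35, 27]
t=6: [36, 33, 29, 36, 17, 7, 15, 12, 40, 40, 41, 34, 24, 35]
t=7: [18, 19, 29, 19, 42, 26, 38, 28, 7, 5, 8, 17, 34, 18]
t=8: [48, 54, 36, 48, 16, 36, 13, 30, 20, 21, 24, 42, 28, 50]
t=9: [26, 34, 20, 25, 38, 20, 38, 34, 53, 49, 44, 19, 32, 28]
t=10: [39, 28, 47, 41, 19, 44, 15, 23, 30, 28, 21, 44, 28, 35]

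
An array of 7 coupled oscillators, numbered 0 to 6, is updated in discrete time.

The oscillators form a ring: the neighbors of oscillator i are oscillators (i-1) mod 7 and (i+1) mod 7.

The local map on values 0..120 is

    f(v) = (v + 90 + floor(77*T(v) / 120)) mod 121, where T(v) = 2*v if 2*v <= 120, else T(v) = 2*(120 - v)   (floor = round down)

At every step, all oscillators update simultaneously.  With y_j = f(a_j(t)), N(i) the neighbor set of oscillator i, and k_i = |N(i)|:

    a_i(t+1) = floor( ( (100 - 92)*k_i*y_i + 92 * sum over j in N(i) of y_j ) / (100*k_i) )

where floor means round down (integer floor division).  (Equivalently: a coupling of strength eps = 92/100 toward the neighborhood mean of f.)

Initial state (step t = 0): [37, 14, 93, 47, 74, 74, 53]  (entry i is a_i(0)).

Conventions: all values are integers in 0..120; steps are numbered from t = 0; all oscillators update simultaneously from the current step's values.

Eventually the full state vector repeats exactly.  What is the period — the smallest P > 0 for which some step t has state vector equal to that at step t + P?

Answer: 2
Key observation: The state at step 5, [96, 96, 96, 96, 96, 96, 96], reappears at step 7 — and no state repeats earlier — so the cycle the system enters has period 2.

Derivation:
t=0: [37, 14, 93, 47, 74, 74, 53]
t=1: [45, 68, 42, 97, 90, 96, 78]
t=2: [99, 70, 96, 81, 95, 98, 84]
t=3: [100, 95, 100, 95, 97, 97, 94]
t=4: [95, 94, 95, 94, 95, 95, 94]
t=5: [96, 96, 96, 96, 96, 96, 96]
t=6: [95, 95, 95, 95, 95, 95, 95]
t=7: [96, 96, 96, 96, 96, 96, 96]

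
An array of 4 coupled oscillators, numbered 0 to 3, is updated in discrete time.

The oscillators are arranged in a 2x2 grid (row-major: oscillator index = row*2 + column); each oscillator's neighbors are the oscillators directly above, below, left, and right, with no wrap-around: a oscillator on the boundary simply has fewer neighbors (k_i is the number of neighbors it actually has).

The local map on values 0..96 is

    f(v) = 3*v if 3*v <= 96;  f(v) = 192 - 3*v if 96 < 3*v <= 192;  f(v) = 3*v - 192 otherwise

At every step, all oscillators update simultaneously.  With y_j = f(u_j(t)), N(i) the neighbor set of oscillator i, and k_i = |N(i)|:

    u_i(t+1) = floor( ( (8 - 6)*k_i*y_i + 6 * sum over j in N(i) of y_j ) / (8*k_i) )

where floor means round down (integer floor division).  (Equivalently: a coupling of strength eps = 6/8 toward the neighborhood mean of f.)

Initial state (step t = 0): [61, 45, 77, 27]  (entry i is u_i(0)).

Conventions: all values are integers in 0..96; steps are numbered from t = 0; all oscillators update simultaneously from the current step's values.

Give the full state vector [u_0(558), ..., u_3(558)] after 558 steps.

Simulating step by step:
t=0: [61, 45, 77, 27]
t=1: [38, 48, 43, 56]
t=2: [61, 50, 54, 47]
t=3: [29, 33, 30, 39]
t=4: [90, 84, 83, 87]
t=5: [63, 70, 69, 61]
t=6: [13, 9, 8, 14]
t=7: [28, 37, 36, 29]
t=8: [82, 84, 85, 83]
t=9: [59, 56, 57, 60]
t=10: [20, 16, 15, 19]
t=11: [49, 55, 55, 49]
t=12: [31, 40, 40, 31]
t=13: [77, 87, 87, 77]
t=14: [61, 46, 46, 61]
t=15: [42, 20, 20, 42]
t=16: [61, 64, 64, 61]
t=17: [2, 6, 6, 2]
t=18: [15, 9, 9, 15]
t=19: [31, 40, 40, 31]

Answer: [31, 40, 40, 31]
Key observation: The state at step 12, [31, 40, 40, 31], reappears at step 19: the system is in a cycle of period 7 from step 12 on.  Therefore the state at step 558 equals the state at step 12 + ((558 - 12) mod 7) = 12, which is [31, 40, 40, 31].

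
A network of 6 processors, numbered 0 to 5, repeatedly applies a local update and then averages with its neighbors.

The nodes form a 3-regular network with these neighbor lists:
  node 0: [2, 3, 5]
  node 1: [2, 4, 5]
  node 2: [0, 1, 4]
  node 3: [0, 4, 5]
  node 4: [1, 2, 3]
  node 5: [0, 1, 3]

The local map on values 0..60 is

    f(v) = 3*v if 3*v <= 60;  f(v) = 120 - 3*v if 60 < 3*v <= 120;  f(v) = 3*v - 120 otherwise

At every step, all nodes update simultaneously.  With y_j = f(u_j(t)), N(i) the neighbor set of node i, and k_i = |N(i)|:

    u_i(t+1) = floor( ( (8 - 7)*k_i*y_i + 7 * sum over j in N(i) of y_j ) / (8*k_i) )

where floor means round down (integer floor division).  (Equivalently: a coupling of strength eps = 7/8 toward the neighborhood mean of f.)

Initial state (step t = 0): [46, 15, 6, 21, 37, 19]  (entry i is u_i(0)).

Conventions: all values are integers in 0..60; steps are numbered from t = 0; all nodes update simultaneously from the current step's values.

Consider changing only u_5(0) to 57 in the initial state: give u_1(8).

Answer: u_1(8) = 52
Key observation: This trace re-runs the system from the modified initial state.

Derivation:
t=0: [46, 15, 6, 21, 37, 57]
t=1: [39, 28, 23, 29, 36, 41]
t=2: [25, 23, 21, 9, 36, 21]
t=3: [46, 43, 38, 36, 40, 43]
t=4: [10, 5, 8, 9, 7, 12]
t=5: [29, 25, 22, 28, 21, 25]
t=6: [43, 51, 46, 43, 46, 38]
t=7: [10, 16, 19, 10, 19, 15]
t=8: [42, 52, 46, 42, 46, 37]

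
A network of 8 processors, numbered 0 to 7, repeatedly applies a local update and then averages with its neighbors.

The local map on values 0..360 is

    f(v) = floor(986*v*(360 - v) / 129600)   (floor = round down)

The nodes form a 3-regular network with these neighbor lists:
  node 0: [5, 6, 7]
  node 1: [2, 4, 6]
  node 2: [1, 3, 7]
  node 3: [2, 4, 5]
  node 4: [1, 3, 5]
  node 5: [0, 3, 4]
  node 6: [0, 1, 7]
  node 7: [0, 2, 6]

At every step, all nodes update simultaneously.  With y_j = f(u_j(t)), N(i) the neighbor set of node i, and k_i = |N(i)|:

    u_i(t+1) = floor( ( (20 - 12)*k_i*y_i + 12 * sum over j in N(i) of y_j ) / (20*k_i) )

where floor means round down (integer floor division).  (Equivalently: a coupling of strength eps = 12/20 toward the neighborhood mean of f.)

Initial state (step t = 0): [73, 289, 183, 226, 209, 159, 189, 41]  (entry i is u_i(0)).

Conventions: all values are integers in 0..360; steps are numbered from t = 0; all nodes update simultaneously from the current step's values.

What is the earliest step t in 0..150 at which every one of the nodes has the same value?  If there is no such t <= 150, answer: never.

Answer: 13
Key observation: Synchronization is absorbing here: once all nodes are equal they stay equal, and step 13 is the first all-equal step.

Derivation:
t=0: [73, 289, 183, 226, 209, 159, 189, 41]  (not all equal)
t=1: [181, 208, 195, 237, 221, 223, 180, 169]  (not all equal)
t=2: [243, 240, 238, 230, 231, 232, 244, 245]  (not all equal)
t=3: [217, 219, 220, 225, 224, 223, 215, 215]  (not all equal)
t=4: [235, 234, 234, 231, 231, 232, 236, 236]  (not all equal)
t=5: [223, 224, 224, 225, 225, 225, 222, 222]  (not all equal)
t=6: [232, 231, 231, 231, 231, 231, 232, 232]  (not all equal)
t=7: [225, 225, 225, 226, 226, 225, 225, 225]  (not all equal)
t=8: [231, 230, 230, 230, 230, 230, 231, 231]  (not all equal)
t=9: [226, 226, 226, 227, 227, 226, 226, 226]  (not all equal)
t=10: [230, 229, 229, 229, 229, 229, 230, 230]  (not all equal)
t=11: [227, 227, 227, 228, 228, 227, 227, 227]  (not all equal)
t=12: [229, 228, 228, 228, 228, 228, 229, 229]  (not all equal)
t=13: [228, 228, 228, 228, 228, 228, 228, 228]  (all equal)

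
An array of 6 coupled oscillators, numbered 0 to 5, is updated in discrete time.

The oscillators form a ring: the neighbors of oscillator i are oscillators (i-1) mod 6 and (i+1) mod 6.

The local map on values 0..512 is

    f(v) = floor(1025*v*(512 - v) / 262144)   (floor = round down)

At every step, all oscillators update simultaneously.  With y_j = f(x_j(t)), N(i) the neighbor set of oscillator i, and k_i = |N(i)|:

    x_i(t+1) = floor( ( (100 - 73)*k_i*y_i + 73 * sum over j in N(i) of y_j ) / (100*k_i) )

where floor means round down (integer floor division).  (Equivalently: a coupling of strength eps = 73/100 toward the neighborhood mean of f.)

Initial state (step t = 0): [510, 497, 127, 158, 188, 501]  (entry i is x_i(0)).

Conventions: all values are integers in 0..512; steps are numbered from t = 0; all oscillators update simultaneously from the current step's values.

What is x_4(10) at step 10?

Simulating step by step:
t=0: [510, 497, 127, 158, 188, 501]
t=1: [19, 78, 141, 215, 151, 93]
t=2: [113, 123, 194, 219, 203, 131]
t=3: [186, 202, 224, 244, 228, 206]
t=4: [242, 244, 250, 253, 251, 245]
t=5: [255, 255, 255, 256, 255, 255]
t=6: [256, 256, 256, 256, 256, 256]
t=7: [256, 256, 256, 256, 256, 256]
t=8: [256, 256, 256, 256, 256, 256]
t=9: [256, 256, 256, 256, 256, 256]
t=10: [256, 256, 256, 256, 256, 256]

Answer: x_4(10) = 256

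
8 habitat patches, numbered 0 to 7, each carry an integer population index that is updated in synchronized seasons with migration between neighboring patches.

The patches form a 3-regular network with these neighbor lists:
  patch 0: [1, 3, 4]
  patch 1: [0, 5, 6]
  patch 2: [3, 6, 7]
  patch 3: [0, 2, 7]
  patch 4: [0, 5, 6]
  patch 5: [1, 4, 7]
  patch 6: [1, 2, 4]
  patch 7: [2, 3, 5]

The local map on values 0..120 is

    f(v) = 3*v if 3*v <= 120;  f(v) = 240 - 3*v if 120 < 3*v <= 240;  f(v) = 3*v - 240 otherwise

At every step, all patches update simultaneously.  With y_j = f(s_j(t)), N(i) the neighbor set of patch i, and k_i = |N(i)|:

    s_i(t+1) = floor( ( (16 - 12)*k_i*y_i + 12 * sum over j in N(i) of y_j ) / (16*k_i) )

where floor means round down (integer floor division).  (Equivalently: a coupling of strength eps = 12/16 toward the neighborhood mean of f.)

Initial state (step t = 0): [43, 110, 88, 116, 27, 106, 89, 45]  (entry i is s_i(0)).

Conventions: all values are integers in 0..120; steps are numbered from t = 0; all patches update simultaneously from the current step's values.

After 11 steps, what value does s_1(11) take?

Simulating step by step:
t=0: [43, 110, 88, 116, 27, 106, 89, 45]
t=1: [97, 76, 66, 87, 74, 88, 55, 78]
t=2: [25, 40, 36, 30, 42, 15, 36, 23]
t=3: [99, 87, 93, 85, 85, 87, 112, 78]
t=4: [27, 48, 39, 29, 47, 15, 42, 20]
t=5: [90, 84, 94, 86, 84, 75, 106, 77]
t=6: [18, 33, 36, 24, 33, 12, 36, 21]
t=7: [81, 74, 87, 74, 74, 74, 103, 69]
t=8: [14, 27, 35, 18, 27, 21, 31, 22]
t=9: [64, 69, 79, 66, 69, 72, 90, 72]
t=10: [39, 33, 24, 29, 33, 28, 24, 23]
t=11: [100, 93, 75, 86, 93, 87, 85, 78]

Answer: s_1(11) = 93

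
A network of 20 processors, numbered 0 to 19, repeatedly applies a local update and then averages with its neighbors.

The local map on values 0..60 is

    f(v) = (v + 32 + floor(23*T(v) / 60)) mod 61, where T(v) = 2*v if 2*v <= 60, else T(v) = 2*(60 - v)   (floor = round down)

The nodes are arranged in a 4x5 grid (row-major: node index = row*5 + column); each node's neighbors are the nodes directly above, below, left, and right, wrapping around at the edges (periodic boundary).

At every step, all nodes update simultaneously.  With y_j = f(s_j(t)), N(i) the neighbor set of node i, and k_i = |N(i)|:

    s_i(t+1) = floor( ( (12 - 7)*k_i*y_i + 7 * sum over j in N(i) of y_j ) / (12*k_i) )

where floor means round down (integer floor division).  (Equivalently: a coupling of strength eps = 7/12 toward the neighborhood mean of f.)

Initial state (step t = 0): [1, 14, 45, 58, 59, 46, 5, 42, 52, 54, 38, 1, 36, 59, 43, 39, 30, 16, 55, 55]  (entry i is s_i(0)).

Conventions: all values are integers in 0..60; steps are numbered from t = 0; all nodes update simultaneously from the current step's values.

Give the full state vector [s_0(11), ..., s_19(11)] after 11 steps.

Answer: [30, 18, 9, 17, 36, 43, 45, 46, 43, 44, 47, 52, 47, 44, 42, 45, 38, 17, 16, 40]

Derivation:
t=0: [1, 14, 45, 58, 59, 46, 5, 42, 52, 54, 38, 1, 36, 59, 43, 39, 30, 16, 55, 55]
t=1: [34, 41, 36, 29, 30, 29, 37, 28, 28, 28, 26, 30, 32, 28, 27, 27, 35, 40, 33, 28]
t=2: [23, 25, 24, 22, 22, 21, 23, 22, 20, 20, 18, 23, 23, 20, 18, 19, 24, 25, 22, 20]
t=3: [9, 13, 12, 9, 8, 7, 10, 9, 6, 6, 4, 9, 10, 6, 3, 6, 11, 12, 9, 6]
t=4: [46, 51, 51, 47, 45, 44, 48, 47, 43, 42, 41, 47, 47, 43, 39, 43, 49, 51, 46, 42]
t=5: [27, 27, 27, 27, 26, 26, 27, 27, 26, 26, 26, 27, 27, 26, 26, 26, 27, 27, 27, 26]
t=6: [17, 18, 18, 17, 16, 16, 17, 17, 16, 16, 16, 17, 17, 16, 16, 16, 17, 18, 17, 16]
t=7: [26, 1, 1, 18, 42, 42, 9, 9, 42, 60, 51, 9, 9, 42, 60, 42, 9, 1, 18, 51]
t=8: [22, 34, 30, 13, 22, 28, 41, 41, 26, 28, 30, 44, 41, 26, 29, 28, 39, 32, 13, 24]
t=9: [14, 22, 28, 37, 17, 19, 24, 24, 23, 18, 22, 26, 24, 23, 19, 18, 24, 28, 38, 20]
t=10: [25, 18, 18, 18, 13, 13, 11, 13, 12, 3, 7, 13, 14, 12, 5, 13, 12, 18, 19, 7]
t=11: [30, 18, 9, 17, 36, 43, 45, 46, 43, 44, 47, 52, 47, 44, 42, 45, 38, 17, 16, 40]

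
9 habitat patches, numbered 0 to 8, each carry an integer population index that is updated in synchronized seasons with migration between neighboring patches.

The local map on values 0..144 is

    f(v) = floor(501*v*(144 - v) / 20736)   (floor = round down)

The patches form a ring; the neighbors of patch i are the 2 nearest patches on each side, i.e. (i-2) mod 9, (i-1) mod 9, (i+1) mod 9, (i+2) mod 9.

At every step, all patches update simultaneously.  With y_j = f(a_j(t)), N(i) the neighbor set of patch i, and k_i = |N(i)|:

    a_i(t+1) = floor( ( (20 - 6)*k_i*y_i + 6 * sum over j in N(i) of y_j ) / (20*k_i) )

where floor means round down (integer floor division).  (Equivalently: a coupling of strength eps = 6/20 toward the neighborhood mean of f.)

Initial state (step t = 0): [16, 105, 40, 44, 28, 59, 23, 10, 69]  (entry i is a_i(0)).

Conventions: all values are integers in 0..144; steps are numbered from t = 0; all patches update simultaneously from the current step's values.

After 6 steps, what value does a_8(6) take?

Answer: a_8(6) = 124

Derivation:
t=0: [16, 105, 40, 44, 28, 59, 23, 10, 69]
t=1: [60, 97, 94, 103, 84, 105, 73, 49, 105]
t=2: [117, 109, 113, 104, 117, 103, 119, 111, 103]
t=3: [80, 91, 84, 96, 79, 96, 77, 87, 95]
t=4: [121, 116, 120, 113, 121, 113, 121, 118, 114]
t=5: [69, 77, 70, 81, 69, 80, 69, 74, 78]
t=6: [124, 124, 124, 123, 124, 123, 124, 124, 124]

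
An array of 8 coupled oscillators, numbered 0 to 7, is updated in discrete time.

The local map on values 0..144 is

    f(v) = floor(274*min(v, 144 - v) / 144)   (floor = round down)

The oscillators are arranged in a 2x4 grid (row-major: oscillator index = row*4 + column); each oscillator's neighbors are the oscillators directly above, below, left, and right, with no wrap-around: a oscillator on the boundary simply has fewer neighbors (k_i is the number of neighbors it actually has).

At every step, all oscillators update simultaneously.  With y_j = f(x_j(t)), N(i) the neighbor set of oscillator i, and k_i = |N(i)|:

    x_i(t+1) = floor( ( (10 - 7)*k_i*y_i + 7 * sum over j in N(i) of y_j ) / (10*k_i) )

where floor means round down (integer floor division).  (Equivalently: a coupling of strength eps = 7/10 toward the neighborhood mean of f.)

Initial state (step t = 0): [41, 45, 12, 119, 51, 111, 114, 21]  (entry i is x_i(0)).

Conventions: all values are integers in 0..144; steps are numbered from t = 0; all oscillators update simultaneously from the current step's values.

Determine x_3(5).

Simulating step by step:
t=0: [41, 45, 12, 119, 51, 111, 114, 21]
t=1: [87, 63, 50, 35, 78, 74, 45, 48]
t=2: [117, 114, 91, 84, 121, 116, 99, 80]
t=3: [50, 64, 89, 111, 49, 59, 89, 105]
t=4: [103, 108, 98, 80, 100, 107, 98, 80]
t=5: [76, 75, 90, 109, 76, 76, 90, 109]

Answer: x_3(5) = 109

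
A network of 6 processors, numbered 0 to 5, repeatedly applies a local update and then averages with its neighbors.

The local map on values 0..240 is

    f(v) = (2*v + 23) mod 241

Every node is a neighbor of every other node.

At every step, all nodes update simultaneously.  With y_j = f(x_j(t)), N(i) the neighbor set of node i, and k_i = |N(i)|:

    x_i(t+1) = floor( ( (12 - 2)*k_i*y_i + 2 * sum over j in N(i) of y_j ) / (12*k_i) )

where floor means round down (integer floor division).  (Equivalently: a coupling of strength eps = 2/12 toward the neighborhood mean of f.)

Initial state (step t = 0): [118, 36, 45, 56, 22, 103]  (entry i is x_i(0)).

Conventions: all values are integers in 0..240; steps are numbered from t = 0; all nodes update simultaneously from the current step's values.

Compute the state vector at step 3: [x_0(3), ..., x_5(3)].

Answer: [206, 169, 91, 136, 113, 137]

Derivation:
t=0: [118, 36, 45, 56, 22, 103]
t=1: [36, 97, 112, 129, 75, 205]
t=2: [100, 197, 28, 56, 162, 177]
t=3: [206, 169, 91, 136, 113, 137]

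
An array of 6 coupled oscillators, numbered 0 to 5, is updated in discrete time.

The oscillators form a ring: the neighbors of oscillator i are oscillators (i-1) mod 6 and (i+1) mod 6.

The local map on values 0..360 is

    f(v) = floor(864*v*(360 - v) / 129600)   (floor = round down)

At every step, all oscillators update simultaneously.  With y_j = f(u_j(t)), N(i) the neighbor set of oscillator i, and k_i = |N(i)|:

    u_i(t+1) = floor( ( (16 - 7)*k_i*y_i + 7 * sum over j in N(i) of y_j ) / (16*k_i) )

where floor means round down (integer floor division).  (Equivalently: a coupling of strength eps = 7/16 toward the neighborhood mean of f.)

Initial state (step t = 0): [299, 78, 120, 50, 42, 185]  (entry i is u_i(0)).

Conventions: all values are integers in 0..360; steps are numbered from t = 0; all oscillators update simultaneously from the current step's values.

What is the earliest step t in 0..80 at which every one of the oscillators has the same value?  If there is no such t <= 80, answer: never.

Answer: 5
Key observation: Synchronization is absorbing here: once all oscillators are equal they stay equal, and step 5 is the first all-equal step.

Derivation:
t=0: [299, 78, 120, 50, 42, 185]  (not all equal)
t=1: [147, 150, 162, 119, 119, 166]  (not all equal)
t=2: [209, 210, 207, 195, 196, 207]  (not all equal)
t=3: [210, 210, 211, 213, 213, 211]  (not all equal)
t=4: [209, 209, 209, 208, 208, 209]  (not all equal)
t=5: [210, 210, 210, 210, 210, 210]  (all equal)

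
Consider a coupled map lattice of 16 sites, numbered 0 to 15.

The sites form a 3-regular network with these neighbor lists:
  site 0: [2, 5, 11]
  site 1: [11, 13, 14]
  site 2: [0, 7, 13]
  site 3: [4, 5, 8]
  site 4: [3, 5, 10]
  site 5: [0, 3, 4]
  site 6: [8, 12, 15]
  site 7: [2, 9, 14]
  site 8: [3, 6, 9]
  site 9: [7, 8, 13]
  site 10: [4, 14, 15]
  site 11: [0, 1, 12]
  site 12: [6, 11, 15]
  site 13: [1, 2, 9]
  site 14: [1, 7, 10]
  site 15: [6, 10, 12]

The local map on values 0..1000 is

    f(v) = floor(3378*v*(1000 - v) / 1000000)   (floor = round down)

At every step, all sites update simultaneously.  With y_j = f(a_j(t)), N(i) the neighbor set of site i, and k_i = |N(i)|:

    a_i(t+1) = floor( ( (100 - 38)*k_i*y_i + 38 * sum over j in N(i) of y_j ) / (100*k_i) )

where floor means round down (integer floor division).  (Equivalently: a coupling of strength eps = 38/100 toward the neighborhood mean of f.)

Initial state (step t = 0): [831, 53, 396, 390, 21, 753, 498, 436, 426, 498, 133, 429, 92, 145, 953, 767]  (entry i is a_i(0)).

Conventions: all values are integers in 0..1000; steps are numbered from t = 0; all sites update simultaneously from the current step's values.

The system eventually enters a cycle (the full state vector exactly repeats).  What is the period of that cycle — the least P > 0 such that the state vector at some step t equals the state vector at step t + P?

Answer: 2
Key observation: The state at step 26, [838, 838, 838, 838, 838, 838, 838, 838, 838, 838, 838, 838, 838, 838, 838, 838], reappears at step 28 — and no state repeats earlier — so the cycle the system enters has period 2.

Derivation:
t=0: [831, 53, 396, 390, 21, 753, 498, 436, 426, 498, 133, 429, 92, 145, 953, 767]
t=1: [580, 281, 718, 690, 273, 559, 740, 742, 827, 785, 345, 629, 462, 489, 269, 565]
t=2: [801, 713, 716, 699, 708, 796, 674, 643, 545, 603, 747, 785, 807, 768, 676, 799]
t=3: [562, 670, 667, 704, 672, 586, 701, 763, 805, 781, 646, 575, 560, 649, 724, 577]
t=4: [818, 749, 744, 700, 751, 796, 715, 631, 580, 599, 762, 816, 814, 739, 688, 803]
t=5: [526, 632, 644, 693, 627, 573, 663, 763, 789, 788, 618, 523, 535, 668, 707, 560]
t=6: [831, 776, 758, 721, 786, 809, 750, 636, 606, 593, 788, 834, 828, 733, 711, 818]
t=7: [497, 594, 626, 661, 575, 541, 619, 754, 769, 790, 573, 484, 501, 665, 675, 523]
t=8: [836, 800, 771, 755, 818, 826, 783, 652, 639, 597, 817, 839, 837, 740, 746, 834]
t=9: [481, 555, 607, 610, 515, 501, 571, 734, 737, 781, 516, 468, 474, 649, 626, 484]
t=10: [838, 821, 786, 794, 838, 838, 809, 683, 685, 621, 836, 840, 840, 757, 785, 840]
t=11: [471, 515, 581, 550, 470, 469, 530, 698, 687, 756, 474, 459, 462, 620, 567, 463]
t=12: [838, 834, 807, 823, 840, 840, 825, 729, 741, 669, 839, 839, 839, 782, 817, 839]
t=13: [465, 484, 541, 502, 459, 459, 499, 638, 620, 703, 461, 457, 459, 577, 514, 459]
t=14: [839, 839, 829, 836, 838, 839, 836, 785, 796, 740, 839, 838, 838, 813, 834, 838]
t=15: [459, 464, 491, 472, 458, 457, 472, 555, 539, 608, 457, 457, 458, 518, 477, 458]
t=16: [838, 840, 841, 839, 838, 838, 839, 832, 835, 817, 838, 838, 838, 837, 840, 838]
t=17: [457, 455, 455, 457, 457, 457, 457, 471, 467, 490, 457, 457, 457, 463, 456, 457]
t=18: [837, 837, 837, 838, 838, 838, 838, 840, 840, 842, 837, 837, 838, 839, 837, 838]
t=19: [459, 459, 458, 457, 458, 458, 457, 454, 454, 451, 459, 459, 458, 456, 459, 458]
t=20: [838, 837, 837, 837, 838, 838, 837, 837, 837, 836, 838, 838, 838, 837, 837, 838]
t=21: [458, 459, 459, 459, 458, 458, 459, 460, 460, 461, 458, 458, 458, 460, 459, 458]
t=22: [838, 838, 838, 838, 838, 838, 838, 838, 838, 839, 838, 838, 838, 838, 838, 838]
t=23: [458, 458, 458, 458, 458, 458, 458, 457, 457, 456, 458, 458, 458, 457, 458, 458]
t=24: [838, 838, 838, 838, 838, 838, 838, 837, 837, 837, 838, 838, 838, 837, 838, 838]
t=25: [458, 458, 458, 458, 458, 458, 458, 459, 459, 460, 458, 458, 458, 459, 458, 458]
t=26: [838, 838, 838, 838, 838, 838, 838, 838, 838, 838, 838, 838, 838, 838, 838, 838]
t=27: [458, 458, 458, 458, 458, 458, 458, 458, 458, 458, 458, 458, 458, 458, 458, 458]
t=28: [838, 838, 838, 838, 838, 838, 838, 838, 838, 838, 838, 838, 838, 838, 838, 838]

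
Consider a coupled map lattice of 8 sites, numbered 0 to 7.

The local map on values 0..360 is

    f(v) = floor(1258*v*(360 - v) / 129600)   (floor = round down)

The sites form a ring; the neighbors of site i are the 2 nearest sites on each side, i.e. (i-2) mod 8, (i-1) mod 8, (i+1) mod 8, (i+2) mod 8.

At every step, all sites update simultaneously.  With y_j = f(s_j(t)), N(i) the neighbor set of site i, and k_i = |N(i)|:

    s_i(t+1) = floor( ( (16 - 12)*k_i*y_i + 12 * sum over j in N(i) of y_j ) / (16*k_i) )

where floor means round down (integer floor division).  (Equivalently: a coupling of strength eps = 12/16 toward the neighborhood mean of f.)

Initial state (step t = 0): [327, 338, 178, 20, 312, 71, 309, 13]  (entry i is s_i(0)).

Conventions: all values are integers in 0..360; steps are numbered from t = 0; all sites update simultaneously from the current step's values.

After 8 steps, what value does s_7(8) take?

Answer: s_7(8) = 313

Derivation:
t=0: [327, 338, 178, 20, 312, 71, 309, 13]
t=1: [134, 116, 151, 153, 173, 125, 130, 109]
t=2: [286, 288, 299, 297, 301, 291, 289, 280]
t=3: [200, 196, 186, 184, 183, 192, 197, 204]
t=4: [310, 311, 312, 313, 313, 312, 311, 310]
t=5: [147, 146, 145, 144, 144, 145, 146, 147]
t=6: [302, 302, 302, 301, 301, 302, 302, 302]
t=7: [170, 170, 170, 170, 170, 170, 170, 170]
t=8: [313, 313, 313, 313, 313, 313, 313, 313]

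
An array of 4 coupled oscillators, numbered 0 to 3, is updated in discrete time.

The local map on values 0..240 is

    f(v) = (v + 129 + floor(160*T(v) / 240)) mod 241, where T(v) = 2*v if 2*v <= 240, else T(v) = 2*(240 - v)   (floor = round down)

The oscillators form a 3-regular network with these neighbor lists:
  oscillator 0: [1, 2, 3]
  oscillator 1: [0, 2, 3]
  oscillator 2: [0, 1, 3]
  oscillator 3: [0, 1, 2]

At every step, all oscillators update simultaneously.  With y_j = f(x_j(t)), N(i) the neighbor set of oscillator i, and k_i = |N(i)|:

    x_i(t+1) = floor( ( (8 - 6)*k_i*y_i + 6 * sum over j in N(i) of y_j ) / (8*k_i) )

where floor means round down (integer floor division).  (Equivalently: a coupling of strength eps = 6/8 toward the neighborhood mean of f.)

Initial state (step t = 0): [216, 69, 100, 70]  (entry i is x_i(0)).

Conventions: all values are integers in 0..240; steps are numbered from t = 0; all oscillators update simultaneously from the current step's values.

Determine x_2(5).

Simulating step by step:
t=0: [216, 69, 100, 70]
t=1: [89, 89, 89, 89]
t=2: [95, 95, 95, 95]
t=3: [109, 109, 109, 109]
t=4: [142, 142, 142, 142]
t=5: [160, 160, 160, 160]

Answer: x_2(5) = 160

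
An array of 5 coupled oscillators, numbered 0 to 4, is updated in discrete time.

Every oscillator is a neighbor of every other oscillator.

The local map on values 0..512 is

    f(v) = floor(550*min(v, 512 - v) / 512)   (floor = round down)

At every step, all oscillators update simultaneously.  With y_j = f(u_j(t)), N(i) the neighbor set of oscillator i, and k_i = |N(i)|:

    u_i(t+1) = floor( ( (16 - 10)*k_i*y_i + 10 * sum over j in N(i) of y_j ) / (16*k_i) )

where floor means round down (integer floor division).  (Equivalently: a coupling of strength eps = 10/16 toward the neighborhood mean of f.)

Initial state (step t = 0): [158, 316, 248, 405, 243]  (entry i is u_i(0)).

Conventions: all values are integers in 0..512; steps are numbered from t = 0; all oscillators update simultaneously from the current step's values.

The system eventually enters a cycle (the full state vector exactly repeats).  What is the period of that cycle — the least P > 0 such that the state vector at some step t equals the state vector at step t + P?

Simulating step by step:
t=0: [158, 316, 248, 405, 243]
t=1: [196, 205, 217, 184, 216]
t=2: [216, 218, 221, 213, 221]
t=3: [233, 233, 234, 232, 234]
t=4: [250, 250, 250, 249, 250]
t=5: [267, 267, 267, 267, 267]
t=6: [263, 263, 263, 263, 263]
t=7: [267, 267, 267, 267, 267]

Answer: 2
Key observation: The state at step 5, [267, 267, 267, 267, 267], reappears at step 7 — and no state repeats earlier — so the cycle the system enters has period 2.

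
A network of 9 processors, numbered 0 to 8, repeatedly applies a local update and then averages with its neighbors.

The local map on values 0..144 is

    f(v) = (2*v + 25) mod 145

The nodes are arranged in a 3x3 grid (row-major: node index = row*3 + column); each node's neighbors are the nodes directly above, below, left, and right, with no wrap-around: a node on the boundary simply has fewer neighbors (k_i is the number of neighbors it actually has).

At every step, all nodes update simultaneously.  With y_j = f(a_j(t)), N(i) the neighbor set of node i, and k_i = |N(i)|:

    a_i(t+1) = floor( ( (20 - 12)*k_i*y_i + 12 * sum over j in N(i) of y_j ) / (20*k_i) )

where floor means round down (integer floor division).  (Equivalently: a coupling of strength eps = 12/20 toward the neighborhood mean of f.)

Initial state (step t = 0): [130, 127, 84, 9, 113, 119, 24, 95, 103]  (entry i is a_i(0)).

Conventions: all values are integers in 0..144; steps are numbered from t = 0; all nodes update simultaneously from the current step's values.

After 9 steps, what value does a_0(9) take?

Answer: a_0(9) = 96

Derivation:
t=0: [130, 127, 84, 9, 113, 119, 24, 95, 103]
t=1: [109, 112, 94, 81, 97, 95, 63, 81, 90]
t=2: [83, 89, 79, 52, 68, 68, 27, 44, 57]
t=3: [74, 43, 37, 79, 53, 45, 104, 92, 94]
t=4: [55, 96, 107, 64, 101, 105, 65, 83, 80]
t=5: [78, 91, 86, 48, 65, 79, 20, 44, 56]
t=6: [69, 44, 50, 70, 54, 55, 96, 87, 100]
t=7: [47, 100, 124, 52, 101, 121, 51, 78, 88]
t=8: [110, 97, 111, 117, 87, 102, 100, 67, 69]
t=9: [96, 80, 88, 92, 64, 68, 70, 36, 36]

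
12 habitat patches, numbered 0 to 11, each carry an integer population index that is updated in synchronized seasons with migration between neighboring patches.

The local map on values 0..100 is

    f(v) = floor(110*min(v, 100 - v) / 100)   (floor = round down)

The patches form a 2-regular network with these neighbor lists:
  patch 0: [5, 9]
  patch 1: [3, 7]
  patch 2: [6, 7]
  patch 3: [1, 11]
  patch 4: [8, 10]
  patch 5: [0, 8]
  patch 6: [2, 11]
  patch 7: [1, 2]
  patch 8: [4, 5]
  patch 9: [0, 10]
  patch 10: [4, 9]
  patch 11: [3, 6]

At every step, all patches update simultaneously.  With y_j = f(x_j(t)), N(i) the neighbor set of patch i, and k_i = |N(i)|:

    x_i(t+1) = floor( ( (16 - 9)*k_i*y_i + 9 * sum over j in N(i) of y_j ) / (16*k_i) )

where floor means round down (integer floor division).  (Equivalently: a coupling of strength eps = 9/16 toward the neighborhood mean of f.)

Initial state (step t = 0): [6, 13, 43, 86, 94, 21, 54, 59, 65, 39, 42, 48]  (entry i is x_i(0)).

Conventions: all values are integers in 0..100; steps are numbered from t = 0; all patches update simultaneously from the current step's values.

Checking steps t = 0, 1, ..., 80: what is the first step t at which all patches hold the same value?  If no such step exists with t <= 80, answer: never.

Simulating step by step:
t=0: [6, 13, 43, 86, 94, 21, 54, 59, 65, 39, 42, 48]  (not all equal)
t=1: [20, 23, 47, 25, 26, 22, 49, 36, 24, 33, 33, 41]  (not all equal)
t=2: [26, 29, 48, 31, 29, 24, 50, 38, 26, 32, 33, 42]  (not all equal)
t=3: [29, 34, 49, 36, 31, 27, 51, 41, 28, 33, 34, 45]  (not all equal)
t=4: [31, 39, 50, 41, 33, 29, 51, 45, 30, 34, 35, 47]  (not all equal)
t=5: [34, 44, 52, 45, 35, 32, 53, 48, 33, 36, 37, 49]  (not all equal)
t=6: [37, 49, 51, 49, 38, 35, 51, 50, 36, 38, 39, 51]  (not all equal)
t=7: [39, 53, 53, 53, 40, 38, 53, 53, 39, 41, 41, 53]  (not all equal)
t=8: [42, 51, 51, 51, 43, 41, 51, 51, 42, 44, 44, 51]  (not all equal)
t=9: [46, 53, 53, 53, 47, 45, 53, 53, 46, 47, 47, 53]  (not all equal)
t=10: [50, 51, 51, 51, 50, 49, 51, 51, 50, 50, 51, 51]  (not all equal)
t=11: [54, 53, 53, 53, 54, 54, 53, 53, 54, 54, 54, 53]  (not all equal)
t=12: [50, 51, 51, 51, 50, 50, 51, 51, 50, 50, 50, 51]  (not all equal)
t=13: [55, 53, 53, 53, 55, 55, 53, 53, 55, 55, 55, 53]  (not all equal)
t=14: [49, 51, 51, 51, 49, 49, 51, 51, 49, 49, 49, 51]  (not all equal)
t=15: [53, 53, 53, 53, 53, 53, 53, 53, 53, 53, 53, 53]  (all equal)

Answer: 15
Key observation: Synchronization is absorbing here: once all patches are equal they stay equal, and step 15 is the first all-equal step.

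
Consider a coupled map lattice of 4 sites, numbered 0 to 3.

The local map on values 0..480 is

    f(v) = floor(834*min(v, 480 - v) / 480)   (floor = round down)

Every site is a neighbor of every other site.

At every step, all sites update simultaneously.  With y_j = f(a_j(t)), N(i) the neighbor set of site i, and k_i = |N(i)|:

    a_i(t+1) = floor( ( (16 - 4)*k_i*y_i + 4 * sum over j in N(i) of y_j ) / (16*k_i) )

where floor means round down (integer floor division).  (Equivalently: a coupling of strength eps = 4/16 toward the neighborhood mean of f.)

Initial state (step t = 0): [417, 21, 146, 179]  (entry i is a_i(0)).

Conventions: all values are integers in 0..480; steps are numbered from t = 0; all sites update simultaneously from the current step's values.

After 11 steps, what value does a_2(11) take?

Answer: a_2(11) = 212

Derivation:
t=0: [417, 21, 146, 179]
t=1: [131, 83, 227, 266]
t=2: [246, 190, 357, 342]
t=3: [369, 319, 241, 258]
t=4: [233, 291, 382, 362]
t=5: [361, 310, 205, 228]
t=6: [241, 301, 341, 368]
t=7: [373, 304, 257, 226]
t=8: [229, 309, 363, 367]
t=9: [355, 289, 226, 221]
t=10: [254, 330, 371, 365]
t=11: [348, 260, 212, 219]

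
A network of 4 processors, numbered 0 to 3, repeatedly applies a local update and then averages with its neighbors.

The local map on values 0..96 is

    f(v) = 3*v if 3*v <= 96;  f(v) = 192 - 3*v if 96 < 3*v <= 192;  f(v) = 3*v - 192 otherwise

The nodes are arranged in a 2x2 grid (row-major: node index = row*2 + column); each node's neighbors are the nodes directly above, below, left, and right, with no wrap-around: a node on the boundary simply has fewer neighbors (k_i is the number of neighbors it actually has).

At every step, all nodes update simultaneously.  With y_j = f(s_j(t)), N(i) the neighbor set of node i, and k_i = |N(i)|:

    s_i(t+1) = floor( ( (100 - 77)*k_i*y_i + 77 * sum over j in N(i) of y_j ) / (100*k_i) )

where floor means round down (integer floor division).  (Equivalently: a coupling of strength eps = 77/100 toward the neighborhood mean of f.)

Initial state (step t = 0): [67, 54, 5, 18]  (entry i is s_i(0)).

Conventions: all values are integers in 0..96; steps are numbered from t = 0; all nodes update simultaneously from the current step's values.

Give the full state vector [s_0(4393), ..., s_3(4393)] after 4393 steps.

Simulating step by step:
t=0: [67, 54, 5, 18]
t=1: [19, 31, 27, 29]
t=2: [80, 76, 74, 87]
t=3: [36, 53, 51, 41]
t=4: [47, 66, 67, 43]
t=5: [17, 45, 45, 20]
t=6: [55, 55, 55, 57]
t=7: [27, 24, 24, 25]
t=8: [74, 76, 76, 72]
t=9: [34, 29, 29, 33]
t=10: [87, 90, 90, 88]
t=11: [75, 72, 72, 76]
t=12: [26, 32, 32, 26]
t=13: [91, 82, 82, 91]
t=14: [60, 74, 74, 60]
t=15: [25, 16, 16, 25]
t=16: [54, 68, 68, 54]
t=17: [16, 25, 25, 16]
t=18: [68, 54, 54, 68]
t=19: [25, 16, 16, 25]

Answer: [16, 25, 25, 16]
Key observation: The state at step 15, [25, 16, 16, 25], reappears at step 19: the system is in a cycle of period 4 from step 15 on.  Therefore the state at step 4393 equals the state at step 15 + ((4393 - 15) mod 4) = 17, which is [16, 25, 25, 16].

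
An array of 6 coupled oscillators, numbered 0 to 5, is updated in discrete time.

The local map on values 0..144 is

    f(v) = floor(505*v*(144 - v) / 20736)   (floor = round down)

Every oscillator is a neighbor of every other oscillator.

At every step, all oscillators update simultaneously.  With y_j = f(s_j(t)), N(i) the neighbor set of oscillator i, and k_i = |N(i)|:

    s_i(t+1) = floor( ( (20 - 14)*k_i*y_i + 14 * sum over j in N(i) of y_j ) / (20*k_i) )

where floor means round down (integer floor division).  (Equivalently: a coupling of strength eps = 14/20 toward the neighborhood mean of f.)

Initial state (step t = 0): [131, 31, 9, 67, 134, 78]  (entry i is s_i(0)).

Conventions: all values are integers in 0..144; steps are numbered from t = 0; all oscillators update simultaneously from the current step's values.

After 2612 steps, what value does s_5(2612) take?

Answer: s_5(2612) = 119
Key observation: The state at step 10, [126, 126, 126, 126, 126, 126], reappears at step 14: the system is in a cycle of period 4 from step 10 on.  Therefore the state at step 2612 equals the state at step 10 + ((2612 - 10) mod 4) = 12, which is [119, 119, 119, 119, 119, 119].

Derivation:
t=0: [131, 31, 9, 67, 134, 78]
t=1: [67, 74, 65, 81, 66, 81]
t=2: [124, 125, 124, 124, 124, 124]
t=3: [59, 59, 59, 59, 59, 59]
t=4: [122, 122, 122, 122, 122, 122]
t=5: [65, 65, 65, 65, 65, 65]
t=6: [125, 125, 125, 125, 125, 125]
t=7: [57, 57, 57, 57, 57, 57]
t=8: [120, 120, 120, 120, 120, 120]
t=9: [70, 70, 70, 70, 70, 70]
t=10: [126, 126, 126, 126, 126, 126]
t=11: [55, 55, 55, 55, 55, 55]
t=12: [119, 119, 119, 119, 119, 119]
t=13: [72, 72, 72, 72, 72, 72]
t=14: [126, 126, 126, 126, 126, 126]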